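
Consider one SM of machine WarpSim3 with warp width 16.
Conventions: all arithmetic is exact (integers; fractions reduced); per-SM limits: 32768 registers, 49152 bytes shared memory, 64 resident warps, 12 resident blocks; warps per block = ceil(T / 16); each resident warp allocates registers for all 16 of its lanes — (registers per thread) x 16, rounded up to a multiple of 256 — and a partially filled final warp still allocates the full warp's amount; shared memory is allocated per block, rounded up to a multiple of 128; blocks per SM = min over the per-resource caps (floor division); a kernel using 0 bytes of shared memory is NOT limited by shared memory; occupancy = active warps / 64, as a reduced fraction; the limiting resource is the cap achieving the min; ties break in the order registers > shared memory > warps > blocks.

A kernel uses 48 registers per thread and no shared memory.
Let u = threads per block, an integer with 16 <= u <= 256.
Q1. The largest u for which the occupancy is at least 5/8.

Answer: u = 224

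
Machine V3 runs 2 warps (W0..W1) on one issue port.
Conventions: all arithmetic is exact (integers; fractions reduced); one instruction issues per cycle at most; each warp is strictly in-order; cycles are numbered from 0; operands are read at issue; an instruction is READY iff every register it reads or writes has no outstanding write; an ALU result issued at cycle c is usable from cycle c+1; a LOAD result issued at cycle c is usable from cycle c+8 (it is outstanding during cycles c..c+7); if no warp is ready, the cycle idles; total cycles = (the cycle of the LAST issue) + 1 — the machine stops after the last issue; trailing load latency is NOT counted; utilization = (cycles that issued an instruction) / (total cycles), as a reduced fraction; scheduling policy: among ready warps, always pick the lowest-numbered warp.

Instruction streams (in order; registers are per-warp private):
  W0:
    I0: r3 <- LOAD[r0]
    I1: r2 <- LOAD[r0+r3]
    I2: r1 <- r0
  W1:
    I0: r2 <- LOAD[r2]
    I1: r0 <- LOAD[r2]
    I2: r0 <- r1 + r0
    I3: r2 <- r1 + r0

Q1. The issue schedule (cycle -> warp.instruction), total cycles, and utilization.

cycle 0: W0.I0
cycle 1: W1.I0
cycle 2: idle
cycle 3: idle
cycle 4: idle
cycle 5: idle
cycle 6: idle
cycle 7: idle
cycle 8: W0.I1
cycle 9: W0.I2
cycle 10: W1.I1
cycle 11: idle
cycle 12: idle
cycle 13: idle
cycle 14: idle
cycle 15: idle
cycle 16: idle
cycle 17: idle
cycle 18: W1.I2
cycle 19: W1.I3

Answer: 20 cycles, utilization 7/20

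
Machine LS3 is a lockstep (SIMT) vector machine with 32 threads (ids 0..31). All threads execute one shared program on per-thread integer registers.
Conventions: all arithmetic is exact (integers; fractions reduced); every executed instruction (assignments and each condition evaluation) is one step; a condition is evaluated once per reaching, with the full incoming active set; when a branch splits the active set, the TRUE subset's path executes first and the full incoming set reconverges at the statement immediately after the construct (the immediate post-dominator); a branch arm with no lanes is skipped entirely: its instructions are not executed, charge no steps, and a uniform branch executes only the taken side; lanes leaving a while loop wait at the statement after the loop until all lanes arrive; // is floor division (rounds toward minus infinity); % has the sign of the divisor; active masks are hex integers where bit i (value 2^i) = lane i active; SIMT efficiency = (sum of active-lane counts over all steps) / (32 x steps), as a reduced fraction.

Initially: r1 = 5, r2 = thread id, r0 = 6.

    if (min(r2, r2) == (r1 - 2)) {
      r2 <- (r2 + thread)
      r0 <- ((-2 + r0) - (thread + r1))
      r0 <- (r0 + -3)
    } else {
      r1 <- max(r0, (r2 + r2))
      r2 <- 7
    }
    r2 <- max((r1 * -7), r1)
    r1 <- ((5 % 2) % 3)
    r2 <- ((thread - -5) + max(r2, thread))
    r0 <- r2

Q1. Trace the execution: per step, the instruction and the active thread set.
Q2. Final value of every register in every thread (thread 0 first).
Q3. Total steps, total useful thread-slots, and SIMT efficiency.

step 0: eval (min(r2, r2) == (r1 - 2)) 0xffffffff
step 1: r2 <- (r2 + thread)          0x00000008
step 2: r0 <- ((-2 + r0) - (thread + r1)) 0x00000008
step 3: r0 <- (r0 + -3)              0x00000008
step 4: r1 <- max(r0, (r2 + r2))     0xfffffff7
step 5: r2 <- 7                      0xfffffff7
step 6: r2 <- max((r1 * -7), r1)     0xffffffff
step 7: r1 <- ((5 % 2) % 3)          0xffffffff
step 8: r2 <- ((thread - -5) + max(r2, thread)) 0xffffffff
step 9: r0 <- r2                     0xffffffff

Answer: 10 steps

r1: 1,1,1,1,1,1,1,1,1,1,1,1,1,1,1,1,1,1,1,1,1,1,1,1,1,1,1,1,1,1,1,1
r2: 11,12,13,13,17,20,23,26,29,32,35,38,41,44,47,50,53,56,59,62,65,68,71,74,77,80,83,86,89,92,95,98
r0: 11,12,13,13,17,20,23,26,29,32,35,38,41,44,47,50,53,56,59,62,65,68,71,74,77,80,83,86,89,92,95,98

steps = 10; useful = 225; efficiency = 225/320 = 45/64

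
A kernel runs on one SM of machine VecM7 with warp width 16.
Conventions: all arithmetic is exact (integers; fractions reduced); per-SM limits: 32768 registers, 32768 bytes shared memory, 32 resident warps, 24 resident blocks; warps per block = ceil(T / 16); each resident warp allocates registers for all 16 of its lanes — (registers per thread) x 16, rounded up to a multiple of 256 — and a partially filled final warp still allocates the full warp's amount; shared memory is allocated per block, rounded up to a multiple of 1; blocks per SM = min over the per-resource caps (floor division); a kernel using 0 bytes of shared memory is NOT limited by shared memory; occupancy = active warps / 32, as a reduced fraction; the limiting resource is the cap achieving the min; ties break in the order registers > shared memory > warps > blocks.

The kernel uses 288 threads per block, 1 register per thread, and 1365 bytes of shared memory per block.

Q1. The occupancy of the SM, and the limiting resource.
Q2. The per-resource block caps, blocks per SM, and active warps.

Answer: occupancy 9/16, limited by warps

registers: 7 blocks
shared memory: 24 blocks
warps: 1 block
blocks: 24 blocks

Answer: 1 block, 18 active warps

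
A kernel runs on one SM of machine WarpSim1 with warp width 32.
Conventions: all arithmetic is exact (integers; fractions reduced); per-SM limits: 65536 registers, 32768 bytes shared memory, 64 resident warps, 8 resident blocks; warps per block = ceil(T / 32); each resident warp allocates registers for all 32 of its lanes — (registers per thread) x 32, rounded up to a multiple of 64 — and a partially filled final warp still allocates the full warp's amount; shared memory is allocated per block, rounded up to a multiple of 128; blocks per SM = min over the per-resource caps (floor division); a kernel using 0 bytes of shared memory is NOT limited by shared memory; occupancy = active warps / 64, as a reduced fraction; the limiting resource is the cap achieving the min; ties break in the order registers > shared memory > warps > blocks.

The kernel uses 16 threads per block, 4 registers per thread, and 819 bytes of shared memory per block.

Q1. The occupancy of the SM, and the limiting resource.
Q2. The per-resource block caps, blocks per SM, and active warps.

Answer: occupancy 1/8, limited by blocks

registers: 512 blocks
shared memory: 36 blocks
warps: 64 blocks
blocks: 8 blocks

Answer: 8 blocks, 8 active warps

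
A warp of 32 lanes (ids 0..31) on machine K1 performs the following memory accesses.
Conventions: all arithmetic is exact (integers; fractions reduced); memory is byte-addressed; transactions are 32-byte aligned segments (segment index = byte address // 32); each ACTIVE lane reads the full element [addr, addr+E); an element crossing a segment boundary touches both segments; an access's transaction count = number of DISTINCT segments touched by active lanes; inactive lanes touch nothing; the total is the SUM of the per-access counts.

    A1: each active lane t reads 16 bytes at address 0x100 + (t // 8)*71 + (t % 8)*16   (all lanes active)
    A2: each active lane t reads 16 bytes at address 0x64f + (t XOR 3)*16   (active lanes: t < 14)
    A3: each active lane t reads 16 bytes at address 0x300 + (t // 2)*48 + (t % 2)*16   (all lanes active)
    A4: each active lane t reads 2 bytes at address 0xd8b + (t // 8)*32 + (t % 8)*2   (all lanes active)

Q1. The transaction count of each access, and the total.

A1: 11 transactions
A2: 9 transactions
A3: 24 transactions
A4: 4 transactions

Answer: 11,9,24,4; total 48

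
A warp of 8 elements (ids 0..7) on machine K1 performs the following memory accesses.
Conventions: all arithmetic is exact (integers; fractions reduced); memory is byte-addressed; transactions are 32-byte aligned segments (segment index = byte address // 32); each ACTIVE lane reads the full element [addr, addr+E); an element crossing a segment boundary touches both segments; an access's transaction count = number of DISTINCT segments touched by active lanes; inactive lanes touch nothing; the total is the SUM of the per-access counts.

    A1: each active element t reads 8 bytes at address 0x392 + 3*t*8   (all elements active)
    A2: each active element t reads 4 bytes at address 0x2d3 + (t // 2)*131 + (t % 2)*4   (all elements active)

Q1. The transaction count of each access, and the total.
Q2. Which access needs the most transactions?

A1: 7 transactions
A2: 6 transactions

Answer: 7,6; total 13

Answer: A1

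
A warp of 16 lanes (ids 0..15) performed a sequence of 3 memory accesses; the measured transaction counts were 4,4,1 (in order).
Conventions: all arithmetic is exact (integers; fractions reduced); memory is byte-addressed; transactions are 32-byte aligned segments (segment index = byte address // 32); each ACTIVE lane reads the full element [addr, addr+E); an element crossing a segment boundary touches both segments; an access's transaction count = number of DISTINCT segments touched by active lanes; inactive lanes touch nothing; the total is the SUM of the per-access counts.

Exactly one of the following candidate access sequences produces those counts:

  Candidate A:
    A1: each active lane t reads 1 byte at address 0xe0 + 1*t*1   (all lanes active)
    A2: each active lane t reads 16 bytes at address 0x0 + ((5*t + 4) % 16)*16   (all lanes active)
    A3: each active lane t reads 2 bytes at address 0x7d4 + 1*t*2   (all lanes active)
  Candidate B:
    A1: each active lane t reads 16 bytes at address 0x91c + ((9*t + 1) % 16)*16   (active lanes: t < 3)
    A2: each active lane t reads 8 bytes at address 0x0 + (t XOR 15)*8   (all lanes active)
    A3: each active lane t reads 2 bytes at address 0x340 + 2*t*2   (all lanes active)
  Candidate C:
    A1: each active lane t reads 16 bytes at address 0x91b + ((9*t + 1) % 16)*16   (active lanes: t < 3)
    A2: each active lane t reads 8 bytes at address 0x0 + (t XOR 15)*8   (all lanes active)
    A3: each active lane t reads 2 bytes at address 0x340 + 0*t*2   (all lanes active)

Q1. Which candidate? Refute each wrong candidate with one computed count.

A: A1 gives 1 transaction, not 4
B: A3 gives 2 transactions, not 1
C: all counts match (4,4,1)

Answer: C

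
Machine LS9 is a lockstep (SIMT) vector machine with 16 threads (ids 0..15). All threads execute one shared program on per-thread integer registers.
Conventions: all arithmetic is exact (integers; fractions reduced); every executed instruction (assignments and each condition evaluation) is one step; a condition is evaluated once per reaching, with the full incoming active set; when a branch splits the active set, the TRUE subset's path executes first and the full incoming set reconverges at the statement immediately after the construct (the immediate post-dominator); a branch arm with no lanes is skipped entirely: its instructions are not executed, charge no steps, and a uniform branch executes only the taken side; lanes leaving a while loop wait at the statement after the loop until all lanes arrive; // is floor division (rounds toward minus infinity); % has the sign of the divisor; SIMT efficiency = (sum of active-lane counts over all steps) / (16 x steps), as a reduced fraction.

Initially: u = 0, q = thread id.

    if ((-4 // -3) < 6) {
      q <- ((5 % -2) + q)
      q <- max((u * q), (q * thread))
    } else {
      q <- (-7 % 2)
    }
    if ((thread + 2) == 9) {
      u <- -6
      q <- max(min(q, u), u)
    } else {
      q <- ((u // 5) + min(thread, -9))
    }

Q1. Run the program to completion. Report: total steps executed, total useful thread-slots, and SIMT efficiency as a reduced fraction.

Answer: 7 steps, 81 useful, 81/112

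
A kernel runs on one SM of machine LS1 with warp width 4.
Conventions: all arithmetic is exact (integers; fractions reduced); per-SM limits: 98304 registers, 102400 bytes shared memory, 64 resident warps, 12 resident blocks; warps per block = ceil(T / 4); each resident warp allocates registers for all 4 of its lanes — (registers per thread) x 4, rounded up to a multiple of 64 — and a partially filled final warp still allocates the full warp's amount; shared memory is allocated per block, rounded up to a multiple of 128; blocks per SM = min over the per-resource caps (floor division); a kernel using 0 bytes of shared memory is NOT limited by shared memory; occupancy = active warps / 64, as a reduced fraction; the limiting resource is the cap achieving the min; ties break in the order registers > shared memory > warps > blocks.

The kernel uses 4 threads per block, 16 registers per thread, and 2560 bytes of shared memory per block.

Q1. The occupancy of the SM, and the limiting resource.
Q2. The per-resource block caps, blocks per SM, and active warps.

Answer: occupancy 3/16, limited by blocks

registers: 1536 blocks
shared memory: 40 blocks
warps: 64 blocks
blocks: 12 blocks

Answer: 12 blocks, 12 active warps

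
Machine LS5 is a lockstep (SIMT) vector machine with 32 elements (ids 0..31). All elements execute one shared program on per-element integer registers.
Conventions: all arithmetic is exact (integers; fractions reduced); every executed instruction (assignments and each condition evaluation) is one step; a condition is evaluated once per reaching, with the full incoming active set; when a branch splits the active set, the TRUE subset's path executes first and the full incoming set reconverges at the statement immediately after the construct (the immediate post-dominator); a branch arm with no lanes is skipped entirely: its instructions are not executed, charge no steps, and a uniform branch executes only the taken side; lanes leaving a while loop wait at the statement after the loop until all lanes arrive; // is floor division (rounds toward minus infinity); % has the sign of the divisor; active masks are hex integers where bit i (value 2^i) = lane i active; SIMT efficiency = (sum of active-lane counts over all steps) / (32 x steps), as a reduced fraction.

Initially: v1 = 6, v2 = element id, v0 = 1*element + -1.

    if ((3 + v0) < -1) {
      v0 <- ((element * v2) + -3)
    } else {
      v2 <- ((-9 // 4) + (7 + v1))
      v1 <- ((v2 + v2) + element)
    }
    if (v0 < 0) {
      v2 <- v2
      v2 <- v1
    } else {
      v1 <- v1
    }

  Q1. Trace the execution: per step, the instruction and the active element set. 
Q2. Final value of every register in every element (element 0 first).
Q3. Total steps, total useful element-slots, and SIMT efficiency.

step 0: eval ((3 + v0) < -1)         0xffffffff
step 1: v2 <- ((-9 // 4) + (7 + v1)) 0xffffffff
step 2: v1 <- ((v2 + v2) + element)  0xffffffff
step 3: eval (v0 < 0)                0xffffffff
step 4: v2 <- v2                     0x00000001
step 5: v2 <- v1                     0x00000001
step 6: v1 <- v1                     0xfffffffe

Answer: 7 steps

v1: 20,21,22,23,24,25,26,27,28,29,30,31,32,33,34,35,36,37,38,39,40,41,42,43,44,45,46,47,48,49,50,51
v2: 20,10,10,10,10,10,10,10,10,10,10,10,10,10,10,10,10,10,10,10,10,10,10,10,10,10,10,10,10,10,10,10
v0: -1,0,1,2,3,4,5,6,7,8,9,10,11,12,13,14,15,16,17,18,19,20,21,22,23,24,25,26,27,28,29,30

steps = 7; useful = 161; efficiency = 161/224 = 23/32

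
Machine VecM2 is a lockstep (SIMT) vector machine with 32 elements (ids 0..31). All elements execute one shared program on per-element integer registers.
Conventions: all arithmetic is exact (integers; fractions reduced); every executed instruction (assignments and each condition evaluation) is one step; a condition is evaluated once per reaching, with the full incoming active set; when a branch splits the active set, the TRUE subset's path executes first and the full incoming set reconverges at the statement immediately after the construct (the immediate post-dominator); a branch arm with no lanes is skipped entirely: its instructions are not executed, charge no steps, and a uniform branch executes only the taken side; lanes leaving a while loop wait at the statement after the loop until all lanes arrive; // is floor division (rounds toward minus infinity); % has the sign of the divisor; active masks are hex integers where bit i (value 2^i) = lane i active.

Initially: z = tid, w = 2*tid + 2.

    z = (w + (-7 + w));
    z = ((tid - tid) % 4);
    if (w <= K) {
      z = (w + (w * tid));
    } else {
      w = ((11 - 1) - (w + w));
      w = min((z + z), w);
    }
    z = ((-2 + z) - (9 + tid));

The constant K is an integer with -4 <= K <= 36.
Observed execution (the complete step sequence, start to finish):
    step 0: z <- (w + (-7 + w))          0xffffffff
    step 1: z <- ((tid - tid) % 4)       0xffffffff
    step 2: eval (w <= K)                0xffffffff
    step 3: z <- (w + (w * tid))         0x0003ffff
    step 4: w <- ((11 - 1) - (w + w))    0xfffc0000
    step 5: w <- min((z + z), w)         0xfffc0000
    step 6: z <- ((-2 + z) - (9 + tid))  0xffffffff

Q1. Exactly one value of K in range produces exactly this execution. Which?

Answer: K = 36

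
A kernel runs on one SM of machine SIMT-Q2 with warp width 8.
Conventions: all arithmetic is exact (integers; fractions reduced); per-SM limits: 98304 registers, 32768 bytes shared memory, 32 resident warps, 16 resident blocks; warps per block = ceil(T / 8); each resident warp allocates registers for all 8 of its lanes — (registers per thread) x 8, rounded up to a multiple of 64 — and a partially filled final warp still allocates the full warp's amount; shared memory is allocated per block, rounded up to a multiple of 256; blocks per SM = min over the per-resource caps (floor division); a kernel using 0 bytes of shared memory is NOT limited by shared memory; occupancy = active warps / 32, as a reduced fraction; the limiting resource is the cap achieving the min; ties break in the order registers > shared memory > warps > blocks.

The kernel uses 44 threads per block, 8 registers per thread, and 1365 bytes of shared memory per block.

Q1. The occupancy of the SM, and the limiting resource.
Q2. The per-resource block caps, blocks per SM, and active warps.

Answer: occupancy 15/16, limited by warps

registers: 256 blocks
shared memory: 21 blocks
warps: 5 blocks
blocks: 16 blocks

Answer: 5 blocks, 30 active warps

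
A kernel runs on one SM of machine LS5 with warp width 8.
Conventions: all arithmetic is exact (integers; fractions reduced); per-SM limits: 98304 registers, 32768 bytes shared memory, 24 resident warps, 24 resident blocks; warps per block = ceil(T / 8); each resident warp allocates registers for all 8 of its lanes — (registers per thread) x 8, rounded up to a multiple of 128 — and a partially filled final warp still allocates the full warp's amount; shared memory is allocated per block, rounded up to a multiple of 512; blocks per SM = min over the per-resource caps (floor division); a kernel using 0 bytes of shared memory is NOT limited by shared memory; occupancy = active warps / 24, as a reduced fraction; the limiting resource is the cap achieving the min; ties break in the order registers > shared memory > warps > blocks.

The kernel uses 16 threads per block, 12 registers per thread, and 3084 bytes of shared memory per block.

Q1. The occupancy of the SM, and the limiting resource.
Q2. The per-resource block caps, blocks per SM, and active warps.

Answer: occupancy 3/4, limited by shared memory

registers: 384 blocks
shared memory: 9 blocks
warps: 12 blocks
blocks: 24 blocks

Answer: 9 blocks, 18 active warps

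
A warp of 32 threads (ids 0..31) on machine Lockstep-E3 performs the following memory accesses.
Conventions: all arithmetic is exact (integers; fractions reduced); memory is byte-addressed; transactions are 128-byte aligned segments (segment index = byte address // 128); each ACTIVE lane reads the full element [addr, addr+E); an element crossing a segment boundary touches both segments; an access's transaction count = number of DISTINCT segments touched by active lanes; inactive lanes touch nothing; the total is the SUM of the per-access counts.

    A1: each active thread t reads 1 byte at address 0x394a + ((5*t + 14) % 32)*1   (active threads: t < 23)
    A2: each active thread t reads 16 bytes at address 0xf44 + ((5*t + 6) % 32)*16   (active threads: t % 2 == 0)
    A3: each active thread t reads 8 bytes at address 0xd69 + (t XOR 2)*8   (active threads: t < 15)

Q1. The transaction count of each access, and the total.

A1: 1 transaction
A2: 5 transactions
A3: 2 transactions

Answer: 1,5,2; total 8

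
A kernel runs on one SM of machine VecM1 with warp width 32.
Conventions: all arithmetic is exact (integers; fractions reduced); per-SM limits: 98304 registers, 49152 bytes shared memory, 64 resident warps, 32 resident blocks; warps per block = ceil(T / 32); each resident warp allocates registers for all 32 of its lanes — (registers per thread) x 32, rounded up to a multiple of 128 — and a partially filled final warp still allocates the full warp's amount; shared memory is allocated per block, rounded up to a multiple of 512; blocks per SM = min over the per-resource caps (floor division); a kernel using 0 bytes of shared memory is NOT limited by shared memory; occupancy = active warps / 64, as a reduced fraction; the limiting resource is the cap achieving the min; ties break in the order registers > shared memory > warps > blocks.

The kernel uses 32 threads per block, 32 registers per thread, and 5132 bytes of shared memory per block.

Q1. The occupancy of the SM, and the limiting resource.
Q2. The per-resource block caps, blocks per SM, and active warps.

Answer: occupancy 1/8, limited by shared memory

registers: 96 blocks
shared memory: 8 blocks
warps: 64 blocks
blocks: 32 blocks

Answer: 8 blocks, 8 active warps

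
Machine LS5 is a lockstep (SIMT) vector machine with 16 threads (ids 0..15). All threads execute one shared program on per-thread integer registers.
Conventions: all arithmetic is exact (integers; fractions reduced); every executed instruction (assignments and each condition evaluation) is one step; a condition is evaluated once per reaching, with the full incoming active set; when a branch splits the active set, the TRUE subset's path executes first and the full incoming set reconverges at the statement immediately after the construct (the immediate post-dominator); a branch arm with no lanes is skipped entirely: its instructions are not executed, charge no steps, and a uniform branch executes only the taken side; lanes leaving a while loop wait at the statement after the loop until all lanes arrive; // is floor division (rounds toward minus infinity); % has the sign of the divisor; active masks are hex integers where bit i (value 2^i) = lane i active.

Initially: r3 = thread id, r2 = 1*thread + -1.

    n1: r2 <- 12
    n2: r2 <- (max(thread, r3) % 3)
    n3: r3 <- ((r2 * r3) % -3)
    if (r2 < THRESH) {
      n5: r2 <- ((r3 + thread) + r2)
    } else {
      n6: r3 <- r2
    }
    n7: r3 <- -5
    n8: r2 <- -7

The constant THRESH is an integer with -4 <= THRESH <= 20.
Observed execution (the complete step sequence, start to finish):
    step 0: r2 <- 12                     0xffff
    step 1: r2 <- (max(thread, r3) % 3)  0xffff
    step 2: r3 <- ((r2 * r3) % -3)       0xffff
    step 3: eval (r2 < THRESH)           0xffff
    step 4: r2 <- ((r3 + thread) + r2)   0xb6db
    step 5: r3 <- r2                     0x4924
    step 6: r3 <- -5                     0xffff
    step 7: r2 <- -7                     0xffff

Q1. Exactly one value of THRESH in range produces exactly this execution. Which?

Answer: THRESH = 2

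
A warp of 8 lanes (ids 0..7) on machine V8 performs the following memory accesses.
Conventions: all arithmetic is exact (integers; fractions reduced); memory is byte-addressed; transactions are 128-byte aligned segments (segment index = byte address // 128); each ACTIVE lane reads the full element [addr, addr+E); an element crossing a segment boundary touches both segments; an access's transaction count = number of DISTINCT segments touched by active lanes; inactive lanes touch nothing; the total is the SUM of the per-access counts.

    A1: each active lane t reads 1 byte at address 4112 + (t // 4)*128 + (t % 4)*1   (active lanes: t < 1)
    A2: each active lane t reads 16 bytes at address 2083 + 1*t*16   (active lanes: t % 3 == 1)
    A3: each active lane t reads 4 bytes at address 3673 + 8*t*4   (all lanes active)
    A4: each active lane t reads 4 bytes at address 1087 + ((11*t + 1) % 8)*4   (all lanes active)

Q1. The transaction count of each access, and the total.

A1: 1 transaction
A2: 2 transactions
A3: 3 transactions
A4: 1 transaction

Answer: 1,2,3,1; total 7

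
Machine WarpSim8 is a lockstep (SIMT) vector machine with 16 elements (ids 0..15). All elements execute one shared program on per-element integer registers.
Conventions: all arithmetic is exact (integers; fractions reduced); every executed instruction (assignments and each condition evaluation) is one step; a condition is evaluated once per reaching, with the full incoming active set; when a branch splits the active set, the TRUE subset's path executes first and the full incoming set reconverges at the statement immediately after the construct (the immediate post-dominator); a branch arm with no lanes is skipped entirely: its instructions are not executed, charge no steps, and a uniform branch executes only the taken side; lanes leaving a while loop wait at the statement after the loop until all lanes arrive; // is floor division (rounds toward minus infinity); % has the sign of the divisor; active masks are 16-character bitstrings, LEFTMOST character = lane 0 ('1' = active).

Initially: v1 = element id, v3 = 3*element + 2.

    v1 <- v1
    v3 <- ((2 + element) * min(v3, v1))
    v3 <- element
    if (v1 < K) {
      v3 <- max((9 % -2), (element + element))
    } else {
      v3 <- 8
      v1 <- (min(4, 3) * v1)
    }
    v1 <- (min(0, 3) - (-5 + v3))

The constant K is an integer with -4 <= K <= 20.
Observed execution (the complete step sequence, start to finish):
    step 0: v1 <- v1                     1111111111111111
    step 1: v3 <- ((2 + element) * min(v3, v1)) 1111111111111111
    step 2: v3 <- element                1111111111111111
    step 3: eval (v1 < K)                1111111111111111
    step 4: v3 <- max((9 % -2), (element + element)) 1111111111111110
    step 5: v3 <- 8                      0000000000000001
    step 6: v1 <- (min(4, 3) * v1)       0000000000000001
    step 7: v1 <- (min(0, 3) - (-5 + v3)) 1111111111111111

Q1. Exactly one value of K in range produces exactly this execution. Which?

Answer: K = 15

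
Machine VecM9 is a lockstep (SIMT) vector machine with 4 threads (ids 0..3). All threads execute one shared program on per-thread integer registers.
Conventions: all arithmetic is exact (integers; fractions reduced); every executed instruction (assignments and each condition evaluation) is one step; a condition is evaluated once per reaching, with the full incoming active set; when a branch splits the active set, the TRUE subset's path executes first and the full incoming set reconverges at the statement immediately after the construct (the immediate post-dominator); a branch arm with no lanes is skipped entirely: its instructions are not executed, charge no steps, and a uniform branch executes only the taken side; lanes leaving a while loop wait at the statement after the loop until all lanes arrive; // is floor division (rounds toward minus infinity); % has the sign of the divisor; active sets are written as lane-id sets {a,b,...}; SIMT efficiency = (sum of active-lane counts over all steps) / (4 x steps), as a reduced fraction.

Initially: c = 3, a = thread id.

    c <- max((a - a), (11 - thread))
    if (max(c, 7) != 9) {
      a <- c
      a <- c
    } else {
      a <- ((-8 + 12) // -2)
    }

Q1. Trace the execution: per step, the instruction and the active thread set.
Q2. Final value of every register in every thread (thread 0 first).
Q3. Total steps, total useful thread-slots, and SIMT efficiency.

step 0: c <- max((a - a), (11 - thread)) {0,1,2,3}
step 1: eval (max(c, 7) != 9)        {0,1,2,3}
step 2: a <- c                       {0,1,3}
step 3: a <- c                       {0,1,3}
step 4: a <- ((-8 + 12) // -2)       {2}

Answer: 5 steps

c: 11,10,9,8
a: 11,10,-2,8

steps = 5; useful = 15; efficiency = 15/20 = 3/4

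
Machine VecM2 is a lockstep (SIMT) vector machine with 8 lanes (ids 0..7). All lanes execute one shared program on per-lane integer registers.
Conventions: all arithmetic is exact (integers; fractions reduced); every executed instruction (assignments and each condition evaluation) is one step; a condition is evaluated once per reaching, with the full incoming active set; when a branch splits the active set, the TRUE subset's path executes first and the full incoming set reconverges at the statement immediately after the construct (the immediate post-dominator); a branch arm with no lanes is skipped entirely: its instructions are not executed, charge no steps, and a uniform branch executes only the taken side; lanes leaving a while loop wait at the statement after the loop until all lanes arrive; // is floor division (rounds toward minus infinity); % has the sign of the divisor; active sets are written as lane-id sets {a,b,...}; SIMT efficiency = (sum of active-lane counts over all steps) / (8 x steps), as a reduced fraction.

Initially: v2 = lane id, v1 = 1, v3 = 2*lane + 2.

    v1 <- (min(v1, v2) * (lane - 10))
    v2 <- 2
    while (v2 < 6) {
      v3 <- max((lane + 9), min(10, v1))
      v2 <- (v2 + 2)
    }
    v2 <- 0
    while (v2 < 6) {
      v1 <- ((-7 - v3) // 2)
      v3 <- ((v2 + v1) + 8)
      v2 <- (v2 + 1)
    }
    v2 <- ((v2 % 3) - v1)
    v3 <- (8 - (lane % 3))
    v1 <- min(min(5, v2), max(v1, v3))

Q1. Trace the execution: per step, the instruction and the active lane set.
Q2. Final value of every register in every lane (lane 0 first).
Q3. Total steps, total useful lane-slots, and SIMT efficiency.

step 0: v1 <- (min(v1, v2) * (lane - 10)) {0,1,2,3,4,5,6,7}
step 1: v2 <- 2                      {0,1,2,3,4,5,6,7}
step 2: eval (v2 < 6)                {0,1,2,3,4,5,6,7}
step 3: v3 <- max((lane + 9), min(10, v1)) {0,1,2,3,4,5,6,7}
step 4: v2 <- (v2 + 2)               {0,1,2,3,4,5,6,7}
step 5: eval (v2 < 6)                {0,1,2,3,4,5,6,7}
step 6: v3 <- max((lane + 9), min(10, v1)) {0,1,2,3,4,5,6,7}
step 7: v2 <- (v2 + 2)               {0,1,2,3,4,5,6,7}
step 8: eval (v2 < 6)                {0,1,2,3,4,5,6,7}
step 9: v2 <- 0                      {0,1,2,3,4,5,6,7}
step 10: eval (v2 < 6)                {0,1,2,3,4,5,6,7}
step 11: v1 <- ((-7 - v3) // 2)       {0,1,2,3,4,5,6,7}
step 12: v3 <- ((v2 + v1) + 8)        {0,1,2,3,4,5,6,7}
step 13: v2 <- (v2 + 1)               {0,1,2,3,4,5,6,7}
step 14: eval (v2 < 6)                {0,1,2,3,4,5,6,7}
step 15: v1 <- ((-7 - v3) // 2)       {0,1,2,3,4,5,6,7}
step 16: v3 <- ((v2 + v1) + 8)        {0,1,2,3,4,5,6,7}
step 17: v2 <- (v2 + 1)               {0,1,2,3,4,5,6,7}
step 18: eval (v2 < 6)                {0,1,2,3,4,5,6,7}
step 19: v1 <- ((-7 - v3) // 2)       {0,1,2,3,4,5,6,7}
step 20: v3 <- ((v2 + v1) + 8)        {0,1,2,3,4,5,6,7}
step 21: v2 <- (v2 + 1)               {0,1,2,3,4,5,6,7}
step 22: eval (v2 < 6)                {0,1,2,3,4,5,6,7}
step 23: v1 <- ((-7 - v3) // 2)       {0,1,2,3,4,5,6,7}
step 24: v3 <- ((v2 + v1) + 8)        {0,1,2,3,4,5,6,7}
step 25: v2 <- (v2 + 1)               {0,1,2,3,4,5,6,7}
step 26: eval (v2 < 6)                {0,1,2,3,4,5,6,7}
step 27: v1 <- ((-7 - v3) // 2)       {0,1,2,3,4,5,6,7}
step 28: v3 <- ((v2 + v1) + 8)        {0,1,2,3,4,5,6,7}
step 29: v2 <- (v2 + 1)               {0,1,2,3,4,5,6,7}
step 30: eval (v2 < 6)                {0,1,2,3,4,5,6,7}
step 31: v1 <- ((-7 - v3) // 2)       {0,1,2,3,4,5,6,7}
step 32: v3 <- ((v2 + v1) + 8)        {0,1,2,3,4,5,6,7}
step 33: v2 <- (v2 + 1)               {0,1,2,3,4,5,6,7}
step 34: eval (v2 < 6)                {0,1,2,3,4,5,6,7}
step 35: v2 <- ((v2 % 3) - v1)        {0,1,2,3,4,5,6,7}
step 36: v3 <- (8 - (lane % 3))       {0,1,2,3,4,5,6,7}
step 37: v1 <- min(min(5, v2), max(v1, v3)) {0,1,2,3,4,5,6,7}

Answer: 38 steps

v2: 7,6,6,6,6,6,6,6
v1: 5,5,5,5,5,5,5,5
v3: 8,7,6,8,7,6,8,7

steps = 38; useful = 304; efficiency = 304/304 = 1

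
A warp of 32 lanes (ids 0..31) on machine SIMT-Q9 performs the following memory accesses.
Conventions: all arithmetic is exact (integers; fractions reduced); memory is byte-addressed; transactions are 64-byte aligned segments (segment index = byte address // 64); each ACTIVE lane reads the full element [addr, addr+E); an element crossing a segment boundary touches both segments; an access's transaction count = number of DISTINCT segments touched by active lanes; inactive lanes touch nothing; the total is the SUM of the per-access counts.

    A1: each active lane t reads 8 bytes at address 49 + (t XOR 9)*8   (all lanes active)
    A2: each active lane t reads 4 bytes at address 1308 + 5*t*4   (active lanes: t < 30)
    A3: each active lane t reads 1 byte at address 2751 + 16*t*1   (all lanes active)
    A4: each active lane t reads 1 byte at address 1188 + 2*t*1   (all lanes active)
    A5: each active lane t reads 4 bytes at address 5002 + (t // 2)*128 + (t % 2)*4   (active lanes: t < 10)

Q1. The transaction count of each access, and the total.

A1: 5 transactions
A2: 10 transactions
A3: 9 transactions
A4: 2 transactions
A5: 5 transactions

Answer: 5,10,9,2,5; total 31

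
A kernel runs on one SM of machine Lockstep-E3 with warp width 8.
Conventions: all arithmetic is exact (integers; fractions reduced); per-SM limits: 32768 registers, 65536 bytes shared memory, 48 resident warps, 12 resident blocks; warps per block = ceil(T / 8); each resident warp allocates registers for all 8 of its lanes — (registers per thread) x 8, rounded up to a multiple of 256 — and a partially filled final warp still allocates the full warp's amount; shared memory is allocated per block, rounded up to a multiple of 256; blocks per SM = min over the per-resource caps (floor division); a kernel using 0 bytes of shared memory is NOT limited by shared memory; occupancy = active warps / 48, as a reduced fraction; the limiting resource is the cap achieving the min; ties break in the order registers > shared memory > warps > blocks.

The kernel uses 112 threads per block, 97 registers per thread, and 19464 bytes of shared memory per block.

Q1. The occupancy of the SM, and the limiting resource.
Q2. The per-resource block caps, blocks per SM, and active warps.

Answer: occupancy 7/12, limited by registers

registers: 2 blocks
shared memory: 3 blocks
warps: 3 blocks
blocks: 12 blocks

Answer: 2 blocks, 28 active warps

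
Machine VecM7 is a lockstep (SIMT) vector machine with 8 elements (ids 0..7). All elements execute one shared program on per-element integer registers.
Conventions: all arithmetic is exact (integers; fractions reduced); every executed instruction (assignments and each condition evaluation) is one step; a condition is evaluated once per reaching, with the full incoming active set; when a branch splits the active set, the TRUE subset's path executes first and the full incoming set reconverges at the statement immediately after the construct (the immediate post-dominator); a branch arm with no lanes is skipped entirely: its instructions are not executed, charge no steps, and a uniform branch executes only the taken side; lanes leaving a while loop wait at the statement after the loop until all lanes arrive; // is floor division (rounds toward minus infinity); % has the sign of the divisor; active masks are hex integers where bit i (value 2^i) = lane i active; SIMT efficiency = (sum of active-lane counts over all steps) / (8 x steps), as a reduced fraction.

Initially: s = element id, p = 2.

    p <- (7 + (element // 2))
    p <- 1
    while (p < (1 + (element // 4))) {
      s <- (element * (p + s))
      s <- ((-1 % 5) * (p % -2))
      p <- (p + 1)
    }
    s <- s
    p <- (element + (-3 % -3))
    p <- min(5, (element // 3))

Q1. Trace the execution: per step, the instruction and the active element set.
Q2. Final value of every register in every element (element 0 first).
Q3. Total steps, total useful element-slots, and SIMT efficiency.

step 0: p <- (7 + (element // 2))    0xff
step 1: p <- 1                       0xff
step 2: eval (p < (1 + (element // 4))) 0xff
step 3: s <- (element * (p + s))     0xf0
step 4: s <- ((-1 % 5) * (p % -2))   0xf0
step 5: p <- (p + 1)                 0xf0
step 6: eval (p < (1 + (element // 4))) 0xf0
step 7: s <- s                       0xff
step 8: p <- (element + (-3 % -3))   0xff
step 9: p <- min(5, (element // 3))  0xff

Answer: 10 steps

s: 0,1,2,3,-4,-4,-4,-4
p: 0,0,0,1,1,1,2,2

steps = 10; useful = 64; efficiency = 64/80 = 4/5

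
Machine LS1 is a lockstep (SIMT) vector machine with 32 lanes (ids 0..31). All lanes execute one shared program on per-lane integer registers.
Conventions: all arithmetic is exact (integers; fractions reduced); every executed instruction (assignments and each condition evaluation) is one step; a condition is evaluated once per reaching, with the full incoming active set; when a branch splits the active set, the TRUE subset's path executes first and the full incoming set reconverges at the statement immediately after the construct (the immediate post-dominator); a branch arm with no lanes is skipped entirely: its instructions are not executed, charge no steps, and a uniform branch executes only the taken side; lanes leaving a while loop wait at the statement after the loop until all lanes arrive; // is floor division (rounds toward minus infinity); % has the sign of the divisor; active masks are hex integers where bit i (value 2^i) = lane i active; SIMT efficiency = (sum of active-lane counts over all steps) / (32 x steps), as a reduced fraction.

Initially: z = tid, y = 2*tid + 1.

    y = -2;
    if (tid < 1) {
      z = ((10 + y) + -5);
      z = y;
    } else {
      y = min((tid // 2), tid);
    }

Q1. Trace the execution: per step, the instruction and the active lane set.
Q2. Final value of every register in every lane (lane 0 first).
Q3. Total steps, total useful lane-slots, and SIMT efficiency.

step 0: y <- -2                      0xffffffff
step 1: eval (tid < 1)               0xffffffff
step 2: z <- ((10 + y) + -5)         0x00000001
step 3: z <- y                       0x00000001
step 4: y <- min((tid // 2), tid)    0xfffffffe

Answer: 5 steps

z: -2,1,2,3,4,5,6,7,8,9,10,11,12,13,14,15,16,17,18,19,20,21,22,23,24,25,26,27,28,29,30,31
y: -2,0,1,1,2,2,3,3,4,4,5,5,6,6,7,7,8,8,9,9,10,10,11,11,12,12,13,13,14,14,15,15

steps = 5; useful = 97; efficiency = 97/160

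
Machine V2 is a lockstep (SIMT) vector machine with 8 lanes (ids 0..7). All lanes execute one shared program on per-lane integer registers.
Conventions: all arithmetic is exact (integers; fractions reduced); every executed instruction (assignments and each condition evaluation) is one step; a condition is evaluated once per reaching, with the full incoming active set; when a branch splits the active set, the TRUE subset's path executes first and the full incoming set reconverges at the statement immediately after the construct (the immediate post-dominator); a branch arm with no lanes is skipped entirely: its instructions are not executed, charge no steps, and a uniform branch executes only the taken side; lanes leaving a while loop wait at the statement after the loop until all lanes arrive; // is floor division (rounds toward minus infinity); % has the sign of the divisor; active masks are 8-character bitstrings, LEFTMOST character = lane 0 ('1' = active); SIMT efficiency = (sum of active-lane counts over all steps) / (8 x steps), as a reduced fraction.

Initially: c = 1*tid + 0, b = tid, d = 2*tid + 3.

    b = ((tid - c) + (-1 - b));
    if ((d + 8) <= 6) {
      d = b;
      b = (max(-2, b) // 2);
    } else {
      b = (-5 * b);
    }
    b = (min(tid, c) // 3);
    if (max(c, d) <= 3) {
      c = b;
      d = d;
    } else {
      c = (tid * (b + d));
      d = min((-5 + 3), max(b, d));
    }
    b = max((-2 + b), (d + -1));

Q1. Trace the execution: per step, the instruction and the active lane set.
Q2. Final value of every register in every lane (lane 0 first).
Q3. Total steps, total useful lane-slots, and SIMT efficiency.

step 0: b <- ((tid - c) + (-1 - b))  11111111
step 1: eval ((d + 8) <= 6)          11111111
step 2: b <- (-5 * b)                11111111
step 3: b <- (min(tid, c) // 3)      11111111
step 4: eval (max(c, d) <= 3)        11111111
step 5: c <- b                       10000000
step 6: d <- d                       10000000
step 7: c <- (tid * (b + d))         01111111
step 8: d <- min((-5 + 3), max(b, d)) 01111111
step 9: b <- max((-2 + b), (d + -1)) 11111111

Answer: 10 steps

c: 0,5,14,30,48,70,102,133
b: 2,-2,-2,-1,-1,-1,0,0
d: 3,-2,-2,-2,-2,-2,-2,-2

steps = 10; useful = 64; efficiency = 64/80 = 4/5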